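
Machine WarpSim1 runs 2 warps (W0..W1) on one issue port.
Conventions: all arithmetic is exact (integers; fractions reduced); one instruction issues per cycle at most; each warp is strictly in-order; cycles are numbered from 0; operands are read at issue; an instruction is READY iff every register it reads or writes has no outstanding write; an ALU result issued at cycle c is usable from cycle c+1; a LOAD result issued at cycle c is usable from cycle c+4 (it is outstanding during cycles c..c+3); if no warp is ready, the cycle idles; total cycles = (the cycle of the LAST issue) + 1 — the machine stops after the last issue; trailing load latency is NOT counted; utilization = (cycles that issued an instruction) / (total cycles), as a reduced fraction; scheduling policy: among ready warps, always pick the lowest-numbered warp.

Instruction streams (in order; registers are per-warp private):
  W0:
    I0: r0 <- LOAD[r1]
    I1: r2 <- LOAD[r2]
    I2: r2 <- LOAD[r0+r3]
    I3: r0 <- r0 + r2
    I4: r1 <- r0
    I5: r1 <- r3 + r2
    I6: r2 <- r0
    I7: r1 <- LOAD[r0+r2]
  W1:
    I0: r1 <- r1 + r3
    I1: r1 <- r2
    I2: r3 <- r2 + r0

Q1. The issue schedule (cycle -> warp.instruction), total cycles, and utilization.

cycle 0: W0.I0
cycle 1: W0.I1
cycle 2: W1.I0
cycle 3: W1.I1
cycle 4: W1.I2
cycle 5: W0.I2
cycle 6: idle
cycle 7: idle
cycle 8: idle
cycle 9: W0.I3
cycle 10: W0.I4
cycle 11: W0.I5
cycle 12: W0.I6
cycle 13: W0.I7

Answer: 14 cycles, utilization 11/14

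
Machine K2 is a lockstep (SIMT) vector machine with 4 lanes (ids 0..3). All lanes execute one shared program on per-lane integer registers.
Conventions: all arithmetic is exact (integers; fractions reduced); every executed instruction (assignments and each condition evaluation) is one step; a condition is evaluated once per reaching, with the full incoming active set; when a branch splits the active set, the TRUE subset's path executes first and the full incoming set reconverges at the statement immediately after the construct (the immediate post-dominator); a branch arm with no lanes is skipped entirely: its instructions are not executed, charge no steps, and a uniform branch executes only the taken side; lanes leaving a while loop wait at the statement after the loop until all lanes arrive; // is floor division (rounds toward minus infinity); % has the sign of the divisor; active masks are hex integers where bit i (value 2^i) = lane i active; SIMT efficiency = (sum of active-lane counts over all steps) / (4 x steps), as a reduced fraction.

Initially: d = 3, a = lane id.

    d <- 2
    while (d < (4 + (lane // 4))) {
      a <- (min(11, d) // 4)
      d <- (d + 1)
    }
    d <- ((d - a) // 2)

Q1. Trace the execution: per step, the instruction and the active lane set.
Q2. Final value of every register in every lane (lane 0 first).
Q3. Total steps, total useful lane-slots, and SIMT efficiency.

step 0: d <- 2                       0xf
step 1: eval (d < (4 + (lane // 4))) 0xf
step 2: a <- (min(11, d) // 4)       0xf
step 3: d <- (d + 1)                 0xf
step 4: eval (d < (4 + (lane // 4))) 0xf
step 5: a <- (min(11, d) // 4)       0xf
step 6: d <- (d + 1)                 0xf
step 7: eval (d < (4 + (lane // 4))) 0xf
step 8: d <- ((d - a) // 2)          0xf

Answer: 9 steps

d: 2,2,2,2
a: 0,0,0,0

steps = 9; useful = 36; efficiency = 36/36 = 1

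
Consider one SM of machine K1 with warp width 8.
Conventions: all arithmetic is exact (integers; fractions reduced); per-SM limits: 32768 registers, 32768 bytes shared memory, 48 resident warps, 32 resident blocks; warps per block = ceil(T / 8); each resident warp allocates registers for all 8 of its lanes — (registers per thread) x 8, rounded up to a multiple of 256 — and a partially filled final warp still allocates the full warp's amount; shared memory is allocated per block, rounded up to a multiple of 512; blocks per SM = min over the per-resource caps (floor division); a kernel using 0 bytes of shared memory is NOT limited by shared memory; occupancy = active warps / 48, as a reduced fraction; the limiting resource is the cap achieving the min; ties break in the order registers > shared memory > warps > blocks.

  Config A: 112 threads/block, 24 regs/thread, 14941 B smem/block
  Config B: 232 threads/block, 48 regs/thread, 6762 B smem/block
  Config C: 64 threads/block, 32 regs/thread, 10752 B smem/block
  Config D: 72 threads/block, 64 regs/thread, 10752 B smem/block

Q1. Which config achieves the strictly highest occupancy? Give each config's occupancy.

occupancies: A 7/12, B 29/48, C 1/2, D 9/16

Answer: B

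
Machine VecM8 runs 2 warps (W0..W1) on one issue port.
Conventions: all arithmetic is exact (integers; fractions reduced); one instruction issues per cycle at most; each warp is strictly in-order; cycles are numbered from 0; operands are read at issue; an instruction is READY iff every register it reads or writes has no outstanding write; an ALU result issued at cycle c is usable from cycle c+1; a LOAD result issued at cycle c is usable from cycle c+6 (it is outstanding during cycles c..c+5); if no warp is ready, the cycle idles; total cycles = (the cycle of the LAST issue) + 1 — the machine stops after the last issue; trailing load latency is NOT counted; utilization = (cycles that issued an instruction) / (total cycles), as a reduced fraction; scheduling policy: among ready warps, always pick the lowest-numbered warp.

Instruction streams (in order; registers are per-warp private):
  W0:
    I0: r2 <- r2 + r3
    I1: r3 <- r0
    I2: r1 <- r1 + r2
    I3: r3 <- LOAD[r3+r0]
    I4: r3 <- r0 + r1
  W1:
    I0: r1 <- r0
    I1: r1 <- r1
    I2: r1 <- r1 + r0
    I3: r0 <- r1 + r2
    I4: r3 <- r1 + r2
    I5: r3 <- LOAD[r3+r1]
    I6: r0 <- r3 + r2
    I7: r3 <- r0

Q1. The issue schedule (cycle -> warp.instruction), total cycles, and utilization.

cycle 0: W0.I0
cycle 1: W0.I1
cycle 2: W0.I2
cycle 3: W0.I3
cycle 4: W1.I0
cycle 5: W1.I1
cycle 6: W1.I2
cycle 7: W1.I3
cycle 8: W1.I4
cycle 9: W0.I4
cycle 10: W1.I5
cycle 11: idle
cycle 12: idle
cycle 13: idle
cycle 14: idle
cycle 15: idle
cycle 16: W1.I6
cycle 17: W1.I7

Answer: 18 cycles, utilization 13/18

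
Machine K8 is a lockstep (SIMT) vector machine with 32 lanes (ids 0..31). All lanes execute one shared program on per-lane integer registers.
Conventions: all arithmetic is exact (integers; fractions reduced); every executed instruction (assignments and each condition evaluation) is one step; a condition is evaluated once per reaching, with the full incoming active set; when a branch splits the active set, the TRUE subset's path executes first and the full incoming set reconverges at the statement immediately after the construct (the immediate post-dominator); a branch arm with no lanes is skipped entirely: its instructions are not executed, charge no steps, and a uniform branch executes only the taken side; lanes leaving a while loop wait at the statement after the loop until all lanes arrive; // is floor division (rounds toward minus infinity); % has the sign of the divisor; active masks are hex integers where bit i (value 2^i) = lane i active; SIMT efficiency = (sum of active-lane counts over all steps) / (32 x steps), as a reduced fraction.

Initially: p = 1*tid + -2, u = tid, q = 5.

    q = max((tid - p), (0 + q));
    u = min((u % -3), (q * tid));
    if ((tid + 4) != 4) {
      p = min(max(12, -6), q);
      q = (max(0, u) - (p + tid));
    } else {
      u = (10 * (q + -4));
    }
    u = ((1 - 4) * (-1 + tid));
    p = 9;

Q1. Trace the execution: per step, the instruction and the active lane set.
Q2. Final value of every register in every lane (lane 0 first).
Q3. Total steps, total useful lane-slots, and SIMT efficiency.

step 0: q <- max((tid - p), (0 + q)) 0xffffffff
step 1: u <- min((u % -3), (q * tid)) 0xffffffff
step 2: eval ((tid + 4) != 4)        0xffffffff
step 3: p <- min(max(12, -6), q)     0xfffffffe
step 4: q <- (max(0, u) - (p + tid)) 0xfffffffe
step 5: u <- (10 * (q + -4))         0x00000001
step 6: u <- ((1 - 4) * (-1 + tid))  0xffffffff
step 7: p <- 9                       0xffffffff

Answer: 8 steps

p: 9,9,9,9,9,9,9,9,9,9,9,9,9,9,9,9,9,9,9,9,9,9,9,9,9,9,9,9,9,9,9,9
u: 3,0,-3,-6,-9,-12,-15,-18,-21,-24,-27,-30,-33,-36,-39,-42,-45,-48,-51,-54,-57,-60,-63,-66,-69,-72,-75,-78,-81,-84,-87,-90
q: 5,-6,-7,-8,-9,-10,-11,-12,-13,-14,-15,-16,-17,-18,-19,-20,-21,-22,-23,-24,-25,-26,-27,-28,-29,-30,-31,-32,-33,-34,-35,-36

steps = 8; useful = 223; efficiency = 223/256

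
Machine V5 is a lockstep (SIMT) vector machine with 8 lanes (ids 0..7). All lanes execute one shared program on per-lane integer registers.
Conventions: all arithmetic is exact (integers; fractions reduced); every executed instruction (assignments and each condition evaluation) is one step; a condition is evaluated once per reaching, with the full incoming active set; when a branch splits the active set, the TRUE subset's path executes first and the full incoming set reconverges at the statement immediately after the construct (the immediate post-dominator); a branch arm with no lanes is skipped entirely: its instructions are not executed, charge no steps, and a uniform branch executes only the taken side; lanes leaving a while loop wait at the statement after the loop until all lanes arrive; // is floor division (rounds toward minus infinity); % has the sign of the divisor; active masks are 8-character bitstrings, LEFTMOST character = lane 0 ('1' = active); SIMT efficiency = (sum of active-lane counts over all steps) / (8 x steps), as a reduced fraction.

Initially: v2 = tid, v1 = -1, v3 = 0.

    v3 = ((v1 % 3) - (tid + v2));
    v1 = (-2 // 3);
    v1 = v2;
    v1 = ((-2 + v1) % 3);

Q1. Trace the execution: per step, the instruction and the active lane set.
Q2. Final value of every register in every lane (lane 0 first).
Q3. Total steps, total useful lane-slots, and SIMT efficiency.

step 0: v3 <- ((v1 % 3) - (tid + v2)) 11111111
step 1: v1 <- (-2 // 3)              11111111
step 2: v1 <- v2                     11111111
step 3: v1 <- ((-2 + v1) % 3)        11111111

Answer: 4 steps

v2: 0,1,2,3,4,5,6,7
v1: 1,2,0,1,2,0,1,2
v3: 2,0,-2,-4,-6,-8,-10,-12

steps = 4; useful = 32; efficiency = 32/32 = 1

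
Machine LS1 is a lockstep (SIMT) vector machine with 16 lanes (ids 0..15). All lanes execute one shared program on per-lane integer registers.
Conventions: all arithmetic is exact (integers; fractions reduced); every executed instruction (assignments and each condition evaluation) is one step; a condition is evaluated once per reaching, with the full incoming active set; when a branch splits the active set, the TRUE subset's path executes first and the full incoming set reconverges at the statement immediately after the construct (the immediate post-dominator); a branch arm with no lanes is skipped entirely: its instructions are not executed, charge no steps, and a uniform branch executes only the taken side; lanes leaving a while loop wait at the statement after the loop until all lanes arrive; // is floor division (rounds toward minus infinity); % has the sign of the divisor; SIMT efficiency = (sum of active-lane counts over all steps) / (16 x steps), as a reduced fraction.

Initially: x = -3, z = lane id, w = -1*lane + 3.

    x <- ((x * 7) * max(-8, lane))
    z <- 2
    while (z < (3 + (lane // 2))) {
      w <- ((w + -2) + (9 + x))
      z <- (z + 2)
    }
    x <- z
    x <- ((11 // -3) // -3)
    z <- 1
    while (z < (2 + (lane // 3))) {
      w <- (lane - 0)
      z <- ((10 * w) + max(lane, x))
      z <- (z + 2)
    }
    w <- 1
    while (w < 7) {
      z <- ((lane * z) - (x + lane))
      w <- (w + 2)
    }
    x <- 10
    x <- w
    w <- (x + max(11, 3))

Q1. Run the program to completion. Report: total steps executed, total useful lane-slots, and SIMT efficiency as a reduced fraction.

Answer: 37 steps, 520 useful, 65/74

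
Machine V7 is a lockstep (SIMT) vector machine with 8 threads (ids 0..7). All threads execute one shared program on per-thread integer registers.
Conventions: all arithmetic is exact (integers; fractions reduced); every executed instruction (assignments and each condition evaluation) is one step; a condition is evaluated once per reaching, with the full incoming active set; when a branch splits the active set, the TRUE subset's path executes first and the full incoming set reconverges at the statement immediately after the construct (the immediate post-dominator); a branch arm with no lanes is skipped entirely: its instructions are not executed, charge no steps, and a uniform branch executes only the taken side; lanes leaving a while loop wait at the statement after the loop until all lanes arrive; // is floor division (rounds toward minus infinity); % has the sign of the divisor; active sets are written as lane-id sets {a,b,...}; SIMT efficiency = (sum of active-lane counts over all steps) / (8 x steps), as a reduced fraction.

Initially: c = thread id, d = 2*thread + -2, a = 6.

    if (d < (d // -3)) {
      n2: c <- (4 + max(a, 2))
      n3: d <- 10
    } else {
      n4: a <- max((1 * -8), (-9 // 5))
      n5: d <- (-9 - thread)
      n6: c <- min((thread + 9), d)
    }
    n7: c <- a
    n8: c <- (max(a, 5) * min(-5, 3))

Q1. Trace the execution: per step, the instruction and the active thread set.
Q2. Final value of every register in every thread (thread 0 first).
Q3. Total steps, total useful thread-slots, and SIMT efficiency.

step 0: eval (d < (d // -3))         {0,1,2,3,4,5,6,7}
step 1: c <- (4 + max(a, 2))         {0}
step 2: d <- 10                      {0}
step 3: a <- max((1 * -8), (-9 // 5)) {1,2,3,4,5,6,7}
step 4: d <- (-9 - thread)           {1,2,3,4,5,6,7}
step 5: c <- min((thread + 9), d)    {1,2,3,4,5,6,7}
step 6: c <- a                       {0,1,2,3,4,5,6,7}
step 7: c <- (max(a, 5) * min(-5, 3)) {0,1,2,3,4,5,6,7}

Answer: 8 steps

c: -30,-25,-25,-25,-25,-25,-25,-25
d: 10,-10,-11,-12,-13,-14,-15,-16
a: 6,-2,-2,-2,-2,-2,-2,-2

steps = 8; useful = 47; efficiency = 47/64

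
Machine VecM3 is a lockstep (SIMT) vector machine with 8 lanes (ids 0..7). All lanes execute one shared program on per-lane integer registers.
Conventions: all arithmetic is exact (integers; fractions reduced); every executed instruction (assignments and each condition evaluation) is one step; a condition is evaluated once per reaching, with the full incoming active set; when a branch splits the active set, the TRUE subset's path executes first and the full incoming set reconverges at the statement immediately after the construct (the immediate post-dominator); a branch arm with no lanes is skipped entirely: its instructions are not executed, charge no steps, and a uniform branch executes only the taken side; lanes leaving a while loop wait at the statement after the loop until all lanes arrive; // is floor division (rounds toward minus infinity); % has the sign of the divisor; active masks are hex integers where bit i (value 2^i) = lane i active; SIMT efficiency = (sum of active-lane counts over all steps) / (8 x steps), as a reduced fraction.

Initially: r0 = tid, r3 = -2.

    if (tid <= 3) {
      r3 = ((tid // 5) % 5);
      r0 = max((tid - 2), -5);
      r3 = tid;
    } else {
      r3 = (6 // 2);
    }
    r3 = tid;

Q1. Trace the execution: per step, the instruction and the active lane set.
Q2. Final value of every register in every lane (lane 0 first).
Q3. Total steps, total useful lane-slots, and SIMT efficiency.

step 0: eval (tid <= 3)              0xff
step 1: r3 <- ((tid // 5) % 5)       0x0f
step 2: r0 <- max((tid - 2), -5)     0x0f
step 3: r3 <- tid                    0x0f
step 4: r3 <- (6 // 2)               0xf0
step 5: r3 <- tid                    0xff

Answer: 6 steps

r0: -2,-1,0,1,4,5,6,7
r3: 0,1,2,3,4,5,6,7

steps = 6; useful = 32; efficiency = 32/48 = 2/3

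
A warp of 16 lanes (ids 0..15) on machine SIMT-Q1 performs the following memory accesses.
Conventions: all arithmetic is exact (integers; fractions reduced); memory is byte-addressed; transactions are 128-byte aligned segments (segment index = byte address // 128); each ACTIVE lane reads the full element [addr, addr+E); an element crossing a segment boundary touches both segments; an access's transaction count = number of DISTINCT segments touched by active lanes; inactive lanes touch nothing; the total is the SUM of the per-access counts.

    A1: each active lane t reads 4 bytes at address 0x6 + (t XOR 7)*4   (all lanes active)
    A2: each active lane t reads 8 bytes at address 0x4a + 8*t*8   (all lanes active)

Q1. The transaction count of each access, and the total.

A1: 1 transaction
A2: 9 transactions

Answer: 1,9; total 10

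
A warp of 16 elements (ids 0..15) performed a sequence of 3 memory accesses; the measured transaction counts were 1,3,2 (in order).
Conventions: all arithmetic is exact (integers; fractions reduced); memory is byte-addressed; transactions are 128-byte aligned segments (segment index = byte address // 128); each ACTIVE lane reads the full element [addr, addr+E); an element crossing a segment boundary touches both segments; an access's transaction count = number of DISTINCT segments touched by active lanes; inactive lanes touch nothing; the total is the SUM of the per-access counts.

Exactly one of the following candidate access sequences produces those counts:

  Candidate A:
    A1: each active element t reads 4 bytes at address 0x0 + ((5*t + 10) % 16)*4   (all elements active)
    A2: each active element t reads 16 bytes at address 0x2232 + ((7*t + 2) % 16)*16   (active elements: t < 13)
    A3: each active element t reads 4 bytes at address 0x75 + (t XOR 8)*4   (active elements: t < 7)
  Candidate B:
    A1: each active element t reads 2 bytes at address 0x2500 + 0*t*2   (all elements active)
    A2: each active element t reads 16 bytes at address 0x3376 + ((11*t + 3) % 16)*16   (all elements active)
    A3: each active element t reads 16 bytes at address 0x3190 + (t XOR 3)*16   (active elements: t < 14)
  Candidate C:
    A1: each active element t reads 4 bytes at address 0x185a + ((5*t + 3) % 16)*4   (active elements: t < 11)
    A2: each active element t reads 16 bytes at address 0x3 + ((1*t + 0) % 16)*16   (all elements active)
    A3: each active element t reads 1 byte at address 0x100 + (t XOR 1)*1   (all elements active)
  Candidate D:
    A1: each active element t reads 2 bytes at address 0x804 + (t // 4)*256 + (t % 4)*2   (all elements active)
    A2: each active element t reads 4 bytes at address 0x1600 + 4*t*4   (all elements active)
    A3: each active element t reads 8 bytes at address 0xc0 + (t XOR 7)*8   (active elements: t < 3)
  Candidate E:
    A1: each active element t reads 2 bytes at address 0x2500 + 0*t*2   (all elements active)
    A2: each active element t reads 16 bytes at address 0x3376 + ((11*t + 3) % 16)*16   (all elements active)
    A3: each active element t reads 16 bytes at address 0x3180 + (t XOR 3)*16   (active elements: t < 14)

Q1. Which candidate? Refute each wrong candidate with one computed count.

A: A3 gives 1 transaction, not 2
B: A3 gives 3 transactions, not 2
C: A1 gives 2 transactions, not 1
D: A1 gives 4 transactions, not 1
E: all counts match (1,3,2)

Answer: E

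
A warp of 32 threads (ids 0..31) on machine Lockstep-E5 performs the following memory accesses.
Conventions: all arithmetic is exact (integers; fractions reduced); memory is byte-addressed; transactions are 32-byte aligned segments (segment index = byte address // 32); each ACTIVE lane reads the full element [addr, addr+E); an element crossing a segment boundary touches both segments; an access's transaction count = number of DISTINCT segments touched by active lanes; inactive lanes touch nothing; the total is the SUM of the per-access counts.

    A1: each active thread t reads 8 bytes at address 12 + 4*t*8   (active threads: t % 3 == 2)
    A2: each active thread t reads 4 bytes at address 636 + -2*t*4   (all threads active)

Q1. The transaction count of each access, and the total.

A1: 10 transactions
A2: 8 transactions

Answer: 10,8; total 18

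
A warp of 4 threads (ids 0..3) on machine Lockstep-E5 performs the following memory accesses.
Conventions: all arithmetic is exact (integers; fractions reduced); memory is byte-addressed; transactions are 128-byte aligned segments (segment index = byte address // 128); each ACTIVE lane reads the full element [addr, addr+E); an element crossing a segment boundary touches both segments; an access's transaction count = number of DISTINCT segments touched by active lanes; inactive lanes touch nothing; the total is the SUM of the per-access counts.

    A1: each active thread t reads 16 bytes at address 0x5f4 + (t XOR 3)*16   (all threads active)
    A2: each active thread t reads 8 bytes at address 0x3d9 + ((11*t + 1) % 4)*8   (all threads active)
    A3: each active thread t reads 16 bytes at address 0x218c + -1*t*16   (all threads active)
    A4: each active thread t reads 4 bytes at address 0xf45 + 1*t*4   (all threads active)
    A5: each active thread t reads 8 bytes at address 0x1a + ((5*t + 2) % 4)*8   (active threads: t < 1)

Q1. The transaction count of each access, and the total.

A1: 2 transactions
A2: 1 transaction
A3: 2 transactions
A4: 1 transaction
A5: 1 transaction

Answer: 2,1,2,1,1; total 7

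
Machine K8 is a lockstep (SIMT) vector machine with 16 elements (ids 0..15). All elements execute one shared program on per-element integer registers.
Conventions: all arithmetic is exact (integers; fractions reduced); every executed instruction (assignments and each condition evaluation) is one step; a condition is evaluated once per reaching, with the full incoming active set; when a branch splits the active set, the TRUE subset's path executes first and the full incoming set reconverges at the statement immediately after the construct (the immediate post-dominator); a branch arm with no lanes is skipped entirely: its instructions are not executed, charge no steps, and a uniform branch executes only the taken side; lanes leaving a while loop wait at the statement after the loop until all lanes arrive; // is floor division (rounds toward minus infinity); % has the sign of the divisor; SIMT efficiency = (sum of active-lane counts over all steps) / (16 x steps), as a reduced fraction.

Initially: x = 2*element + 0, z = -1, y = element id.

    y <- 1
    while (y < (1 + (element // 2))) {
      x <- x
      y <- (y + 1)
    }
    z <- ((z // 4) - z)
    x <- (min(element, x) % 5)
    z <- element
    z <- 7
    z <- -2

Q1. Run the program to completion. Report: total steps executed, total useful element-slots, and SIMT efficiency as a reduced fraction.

Answer: 28 steps, 280 useful, 5/8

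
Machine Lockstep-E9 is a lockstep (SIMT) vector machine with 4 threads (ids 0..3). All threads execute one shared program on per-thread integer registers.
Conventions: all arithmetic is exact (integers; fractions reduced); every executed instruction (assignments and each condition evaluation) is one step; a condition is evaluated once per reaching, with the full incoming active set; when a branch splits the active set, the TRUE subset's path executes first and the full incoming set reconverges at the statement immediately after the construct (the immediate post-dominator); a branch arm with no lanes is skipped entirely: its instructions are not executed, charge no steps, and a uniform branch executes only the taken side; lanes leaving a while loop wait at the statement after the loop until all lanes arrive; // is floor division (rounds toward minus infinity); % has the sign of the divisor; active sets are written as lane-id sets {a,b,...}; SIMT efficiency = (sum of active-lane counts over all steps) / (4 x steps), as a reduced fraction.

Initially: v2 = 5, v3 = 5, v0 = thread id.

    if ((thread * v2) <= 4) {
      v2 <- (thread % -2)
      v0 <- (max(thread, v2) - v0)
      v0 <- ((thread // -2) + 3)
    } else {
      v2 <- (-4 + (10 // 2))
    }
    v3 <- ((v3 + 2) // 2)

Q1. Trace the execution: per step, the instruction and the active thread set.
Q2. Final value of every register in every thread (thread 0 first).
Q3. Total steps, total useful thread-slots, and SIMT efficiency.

step 0: eval ((thread * v2) <= 4)    {0,1,2,3}
step 1: v2 <- (thread % -2)          {0}
step 2: v0 <- (max(thread, v2) - v0) {0}
step 3: v0 <- ((thread // -2) + 3)   {0}
step 4: v2 <- (-4 + (10 // 2))       {1,2,3}
step 5: v3 <- ((v3 + 2) // 2)        {0,1,2,3}

Answer: 6 steps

v2: 0,1,1,1
v3: 3,3,3,3
v0: 3,1,2,3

steps = 6; useful = 14; efficiency = 14/24 = 7/12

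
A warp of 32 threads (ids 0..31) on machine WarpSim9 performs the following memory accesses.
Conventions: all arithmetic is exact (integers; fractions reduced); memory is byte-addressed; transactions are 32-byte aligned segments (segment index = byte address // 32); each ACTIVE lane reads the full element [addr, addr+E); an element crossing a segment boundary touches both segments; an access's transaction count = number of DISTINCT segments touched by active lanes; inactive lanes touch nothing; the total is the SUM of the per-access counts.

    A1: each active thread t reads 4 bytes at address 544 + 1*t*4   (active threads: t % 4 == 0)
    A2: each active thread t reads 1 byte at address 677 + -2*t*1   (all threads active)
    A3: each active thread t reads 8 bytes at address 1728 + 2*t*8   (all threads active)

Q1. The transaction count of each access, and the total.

A1: 4 transactions
A2: 3 transactions
A3: 16 transactions

Answer: 4,3,16; total 23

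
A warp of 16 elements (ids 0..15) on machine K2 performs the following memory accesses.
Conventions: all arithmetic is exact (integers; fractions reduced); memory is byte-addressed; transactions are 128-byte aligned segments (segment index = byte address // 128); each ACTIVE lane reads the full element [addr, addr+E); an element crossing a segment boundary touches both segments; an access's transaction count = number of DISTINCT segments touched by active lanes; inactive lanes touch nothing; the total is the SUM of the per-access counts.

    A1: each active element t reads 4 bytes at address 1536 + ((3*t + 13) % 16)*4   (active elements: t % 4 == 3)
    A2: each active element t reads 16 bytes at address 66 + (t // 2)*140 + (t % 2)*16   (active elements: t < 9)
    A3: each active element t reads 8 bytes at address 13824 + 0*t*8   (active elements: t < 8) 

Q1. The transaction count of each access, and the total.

A1: 1 transaction
A2: 6 transactions
A3: 1 transaction

Answer: 1,6,1; total 8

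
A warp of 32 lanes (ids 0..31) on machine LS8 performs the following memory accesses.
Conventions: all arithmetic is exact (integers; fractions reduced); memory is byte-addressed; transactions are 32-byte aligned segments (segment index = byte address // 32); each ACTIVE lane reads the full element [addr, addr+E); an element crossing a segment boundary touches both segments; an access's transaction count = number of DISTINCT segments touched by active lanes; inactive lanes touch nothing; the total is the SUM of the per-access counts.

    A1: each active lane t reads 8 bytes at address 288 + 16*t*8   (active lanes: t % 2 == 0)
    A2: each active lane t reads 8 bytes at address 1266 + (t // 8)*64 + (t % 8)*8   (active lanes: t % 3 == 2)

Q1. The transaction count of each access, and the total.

A1: 16 transactions
A2: 8 transactions

Answer: 16,8; total 24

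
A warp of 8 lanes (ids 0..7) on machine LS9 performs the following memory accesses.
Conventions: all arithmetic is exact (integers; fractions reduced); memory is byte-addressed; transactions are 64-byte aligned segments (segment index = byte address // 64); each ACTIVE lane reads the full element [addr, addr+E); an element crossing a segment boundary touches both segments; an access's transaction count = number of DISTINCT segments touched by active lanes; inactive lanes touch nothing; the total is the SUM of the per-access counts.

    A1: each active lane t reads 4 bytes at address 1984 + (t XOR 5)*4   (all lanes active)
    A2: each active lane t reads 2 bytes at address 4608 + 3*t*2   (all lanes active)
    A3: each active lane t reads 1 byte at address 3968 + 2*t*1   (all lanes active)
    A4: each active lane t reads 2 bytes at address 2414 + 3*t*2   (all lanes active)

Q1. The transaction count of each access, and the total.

A1: 1 transaction
A2: 1 transaction
A3: 1 transaction
A4: 2 transactions

Answer: 1,1,1,2; total 5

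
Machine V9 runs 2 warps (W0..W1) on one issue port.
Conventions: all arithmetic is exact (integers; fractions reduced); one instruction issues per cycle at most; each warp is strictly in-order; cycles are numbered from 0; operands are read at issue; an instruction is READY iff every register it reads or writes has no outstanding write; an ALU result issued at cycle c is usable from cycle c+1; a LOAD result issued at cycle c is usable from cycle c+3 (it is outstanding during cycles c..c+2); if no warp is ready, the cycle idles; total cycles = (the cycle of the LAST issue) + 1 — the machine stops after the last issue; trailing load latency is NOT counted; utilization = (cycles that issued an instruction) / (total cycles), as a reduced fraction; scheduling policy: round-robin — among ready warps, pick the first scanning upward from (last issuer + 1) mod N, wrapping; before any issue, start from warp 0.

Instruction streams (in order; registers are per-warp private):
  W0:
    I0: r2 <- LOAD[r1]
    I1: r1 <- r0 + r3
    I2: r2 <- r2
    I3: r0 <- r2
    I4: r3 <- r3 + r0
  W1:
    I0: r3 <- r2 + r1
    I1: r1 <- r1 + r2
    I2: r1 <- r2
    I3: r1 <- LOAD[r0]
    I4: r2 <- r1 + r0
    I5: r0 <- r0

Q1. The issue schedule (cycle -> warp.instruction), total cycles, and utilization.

cycle 0: W0.I0
cycle 1: W1.I0
cycle 2: W0.I1
cycle 3: W1.I1
cycle 4: W0.I2
cycle 5: W1.I2
cycle 6: W0.I3
cycle 7: W1.I3
cycle 8: W0.I4
cycle 9: idle
cycle 10: W1.I4
cycle 11: W1.I5

Answer: 12 cycles, utilization 11/12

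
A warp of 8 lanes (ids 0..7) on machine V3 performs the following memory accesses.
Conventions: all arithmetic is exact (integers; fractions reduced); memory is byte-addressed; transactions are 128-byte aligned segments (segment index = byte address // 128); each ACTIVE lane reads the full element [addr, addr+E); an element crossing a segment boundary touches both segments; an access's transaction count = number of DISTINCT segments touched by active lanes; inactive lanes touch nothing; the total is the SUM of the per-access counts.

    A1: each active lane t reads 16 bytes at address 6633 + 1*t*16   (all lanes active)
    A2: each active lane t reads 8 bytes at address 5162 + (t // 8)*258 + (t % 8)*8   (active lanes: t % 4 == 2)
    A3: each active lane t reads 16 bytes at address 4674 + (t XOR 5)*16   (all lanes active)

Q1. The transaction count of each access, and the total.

A1: 2 transactions
A2: 1 transaction
A3: 2 transactions

Answer: 2,1,2; total 5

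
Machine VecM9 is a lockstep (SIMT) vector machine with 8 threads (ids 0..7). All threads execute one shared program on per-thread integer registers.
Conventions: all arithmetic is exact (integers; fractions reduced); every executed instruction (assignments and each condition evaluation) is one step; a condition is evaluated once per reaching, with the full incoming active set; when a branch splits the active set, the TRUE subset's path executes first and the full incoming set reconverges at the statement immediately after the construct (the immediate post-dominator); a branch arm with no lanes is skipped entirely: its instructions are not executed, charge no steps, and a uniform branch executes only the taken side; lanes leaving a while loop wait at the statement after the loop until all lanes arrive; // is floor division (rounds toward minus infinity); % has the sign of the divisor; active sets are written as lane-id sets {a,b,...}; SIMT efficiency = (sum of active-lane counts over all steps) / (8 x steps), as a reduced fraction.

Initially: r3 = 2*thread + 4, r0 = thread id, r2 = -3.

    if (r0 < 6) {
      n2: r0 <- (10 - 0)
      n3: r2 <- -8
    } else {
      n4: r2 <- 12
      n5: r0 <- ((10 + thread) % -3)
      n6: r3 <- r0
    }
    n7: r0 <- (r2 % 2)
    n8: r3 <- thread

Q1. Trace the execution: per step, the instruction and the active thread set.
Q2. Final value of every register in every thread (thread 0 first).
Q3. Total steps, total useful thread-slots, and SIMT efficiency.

step 0: eval (r0 < 6)                {0,1,2,3,4,5,6,7}
step 1: r0 <- (10 - 0)               {0,1,2,3,4,5}
step 2: r2 <- -8                     {0,1,2,3,4,5}
step 3: r2 <- 12                     {6,7}
step 4: r0 <- ((10 + thread) % -3)   {6,7}
step 5: r3 <- r0                     {6,7}
step 6: r0 <- (r2 % 2)               {0,1,2,3,4,5,6,7}
step 7: r3 <- thread                 {0,1,2,3,4,5,6,7}

Answer: 8 steps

r3: 0,1,2,3,4,5,6,7
r0: 0,0,0,0,0,0,0,0
r2: -8,-8,-8,-8,-8,-8,12,12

steps = 8; useful = 42; efficiency = 42/64 = 21/32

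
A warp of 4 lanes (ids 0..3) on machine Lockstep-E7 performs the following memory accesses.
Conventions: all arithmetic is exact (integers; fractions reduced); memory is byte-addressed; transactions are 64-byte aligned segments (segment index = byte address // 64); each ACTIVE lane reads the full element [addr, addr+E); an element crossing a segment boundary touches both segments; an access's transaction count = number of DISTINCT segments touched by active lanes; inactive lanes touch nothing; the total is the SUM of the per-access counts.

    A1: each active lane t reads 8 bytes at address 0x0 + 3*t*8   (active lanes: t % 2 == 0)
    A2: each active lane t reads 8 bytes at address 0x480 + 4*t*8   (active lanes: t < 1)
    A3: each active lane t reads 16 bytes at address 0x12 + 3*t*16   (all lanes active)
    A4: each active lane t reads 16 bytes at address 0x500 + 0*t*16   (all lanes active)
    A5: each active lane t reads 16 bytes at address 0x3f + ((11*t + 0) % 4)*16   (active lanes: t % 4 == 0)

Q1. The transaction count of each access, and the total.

A1: 1 transaction
A2: 1 transaction
A3: 3 transactions
A4: 1 transaction
A5: 2 transactions

Answer: 1,1,3,1,2; total 8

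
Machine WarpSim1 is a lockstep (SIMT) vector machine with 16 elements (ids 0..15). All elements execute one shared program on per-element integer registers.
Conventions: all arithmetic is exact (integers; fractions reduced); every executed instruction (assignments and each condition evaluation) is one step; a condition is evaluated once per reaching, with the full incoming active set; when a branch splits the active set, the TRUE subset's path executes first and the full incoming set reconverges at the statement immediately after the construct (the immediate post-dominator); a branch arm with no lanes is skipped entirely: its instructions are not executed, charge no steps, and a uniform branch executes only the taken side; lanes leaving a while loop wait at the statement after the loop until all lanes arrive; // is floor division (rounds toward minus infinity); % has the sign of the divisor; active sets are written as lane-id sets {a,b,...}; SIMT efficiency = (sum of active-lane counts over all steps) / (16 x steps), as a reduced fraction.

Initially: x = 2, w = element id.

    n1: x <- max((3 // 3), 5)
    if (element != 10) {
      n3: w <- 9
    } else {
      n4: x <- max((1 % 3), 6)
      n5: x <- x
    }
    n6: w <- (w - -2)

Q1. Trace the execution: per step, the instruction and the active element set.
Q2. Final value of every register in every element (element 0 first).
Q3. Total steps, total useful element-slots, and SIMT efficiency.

step 0: x <- max((3 // 3), 5)        {0,1,2,3,4,5,6,7,8,9,10,11,12,13,14,15}
step 1: eval (element != 10)         {0,1,2,3,4,5,6,7,8,9,10,11,12,13,14,15}
step 2: w <- 9                       {0,1,2,3,4,5,6,7,8,9,11,12,13,14,15}
step 3: x <- max((1 % 3), 6)         {10}
step 4: x <- x                       {10}
step 5: w <- (w - -2)                {0,1,2,3,4,5,6,7,8,9,10,11,12,13,14,15}

Answer: 6 steps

x: 5,5,5,5,5,5,5,5,5,5,6,5,5,5,5,5
w: 11,11,11,11,11,11,11,11,11,11,12,11,11,11,11,11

steps = 6; useful = 65; efficiency = 65/96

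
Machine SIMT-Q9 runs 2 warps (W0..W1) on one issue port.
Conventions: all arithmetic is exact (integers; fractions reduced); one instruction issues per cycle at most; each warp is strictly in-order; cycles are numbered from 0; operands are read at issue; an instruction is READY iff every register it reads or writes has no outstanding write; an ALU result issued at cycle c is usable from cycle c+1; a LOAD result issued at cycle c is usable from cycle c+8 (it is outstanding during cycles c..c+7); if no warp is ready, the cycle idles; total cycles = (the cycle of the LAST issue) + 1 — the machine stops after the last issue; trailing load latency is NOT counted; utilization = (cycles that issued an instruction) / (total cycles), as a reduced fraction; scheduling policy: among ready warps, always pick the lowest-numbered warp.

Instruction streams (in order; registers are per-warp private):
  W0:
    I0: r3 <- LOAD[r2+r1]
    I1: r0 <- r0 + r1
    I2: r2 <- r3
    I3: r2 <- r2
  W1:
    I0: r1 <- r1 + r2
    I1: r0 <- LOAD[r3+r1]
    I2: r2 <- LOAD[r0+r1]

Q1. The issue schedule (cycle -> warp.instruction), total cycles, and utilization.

cycle 0: W0.I0
cycle 1: W0.I1
cycle 2: W1.I0
cycle 3: W1.I1
cycle 4: idle
cycle 5: idle
cycle 6: idle
cycle 7: idle
cycle 8: W0.I2
cycle 9: W0.I3
cycle 10: idle
cycle 11: W1.I2

Answer: 12 cycles, utilization 7/12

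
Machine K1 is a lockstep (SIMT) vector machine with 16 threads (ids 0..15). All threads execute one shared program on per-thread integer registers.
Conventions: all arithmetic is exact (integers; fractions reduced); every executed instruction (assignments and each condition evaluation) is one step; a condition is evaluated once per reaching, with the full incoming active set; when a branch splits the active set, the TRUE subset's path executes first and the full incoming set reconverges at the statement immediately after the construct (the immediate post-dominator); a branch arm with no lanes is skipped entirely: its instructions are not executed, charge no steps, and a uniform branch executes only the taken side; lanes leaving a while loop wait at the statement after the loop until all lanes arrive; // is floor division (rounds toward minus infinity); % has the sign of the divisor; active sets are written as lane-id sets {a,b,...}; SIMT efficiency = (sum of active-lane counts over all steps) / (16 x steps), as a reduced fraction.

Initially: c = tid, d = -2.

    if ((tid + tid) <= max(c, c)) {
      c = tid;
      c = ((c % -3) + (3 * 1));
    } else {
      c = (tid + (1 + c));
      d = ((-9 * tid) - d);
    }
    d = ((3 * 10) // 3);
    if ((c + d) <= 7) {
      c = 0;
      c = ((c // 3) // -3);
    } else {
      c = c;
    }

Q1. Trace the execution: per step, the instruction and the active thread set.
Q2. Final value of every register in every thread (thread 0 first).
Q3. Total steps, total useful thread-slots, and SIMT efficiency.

step 0: eval ((tid + tid) <= max(c, c)) {0,1,2,3,4,5,6,7,8,9,10,11,12,13,14,15}
step 1: c <- tid                     {0}
step 2: c <- ((c % -3) + (3 * 1))    {0}
step 3: c <- (tid + (1 + c))         {1,2,3,4,5,6,7,8,9,10,11,12,13,14,15}
step 4: d <- ((-9 * tid) - d)        {1,2,3,4,5,6,7,8,9,10,11,12,13,14,15}
step 5: d <- ((3 * 10) // 3)         {0,1,2,3,4,5,6,7,8,9,10,11,12,13,14,15}
step 6: eval ((c + d) <= 7)          {0,1,2,3,4,5,6,7,8,9,10,11,12,13,14,15}
step 7: c <- c                       {0,1,2,3,4,5,6,7,8,9,10,11,12,13,14,15}

Answer: 8 steps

c: 3,3,5,7,9,11,13,15,17,19,21,23,25,27,29,31
d: 10,10,10,10,10,10,10,10,10,10,10,10,10,10,10,10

steps = 8; useful = 96; efficiency = 96/128 = 3/4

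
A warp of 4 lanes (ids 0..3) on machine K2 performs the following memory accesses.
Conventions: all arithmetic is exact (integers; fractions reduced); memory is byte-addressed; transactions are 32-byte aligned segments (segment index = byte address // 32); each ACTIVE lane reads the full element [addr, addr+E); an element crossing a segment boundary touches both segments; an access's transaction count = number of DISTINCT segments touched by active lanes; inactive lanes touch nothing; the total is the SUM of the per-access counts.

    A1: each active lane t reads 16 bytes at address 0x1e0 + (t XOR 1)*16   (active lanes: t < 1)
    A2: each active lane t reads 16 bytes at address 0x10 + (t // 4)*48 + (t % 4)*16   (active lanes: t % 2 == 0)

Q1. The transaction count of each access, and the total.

A1: 1 transaction
A2: 2 transactions

Answer: 1,2; total 3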